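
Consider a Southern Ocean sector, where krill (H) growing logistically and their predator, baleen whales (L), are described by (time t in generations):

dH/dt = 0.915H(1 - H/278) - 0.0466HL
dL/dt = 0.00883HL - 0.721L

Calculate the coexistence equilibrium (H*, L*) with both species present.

From dL/dt = 0 with L > 0: 0.00883H* = 0.721, so H* = 81.7.
Substitute into dH/dt = 0: 0.915(1 - 81.7/278) = 0.0466L*.
The bracket is 0.706, giving L* = 0.646/0.0466 = 13.9.

H* ≈ 81.7, L* ≈ 13.9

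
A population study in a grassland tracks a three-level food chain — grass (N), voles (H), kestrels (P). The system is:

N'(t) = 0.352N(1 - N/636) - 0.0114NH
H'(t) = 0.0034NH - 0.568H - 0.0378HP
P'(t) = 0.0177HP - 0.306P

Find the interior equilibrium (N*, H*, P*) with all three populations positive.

N* ≈ 280, H* ≈ 17.3, P* ≈ 10.2

From dP/dt = 0: 0.0177H* = 0.306, so H* = 17.3.
From dN/dt = 0: 0.352(1 - N*/636) = 0.0114·17.3, giving N* = 636·(1 - 0.56) = 280.
From dH/dt = 0: 0.0034·280 - 0.568 = 0.0378P*, so P* = 0.384/0.0378 = 10.2.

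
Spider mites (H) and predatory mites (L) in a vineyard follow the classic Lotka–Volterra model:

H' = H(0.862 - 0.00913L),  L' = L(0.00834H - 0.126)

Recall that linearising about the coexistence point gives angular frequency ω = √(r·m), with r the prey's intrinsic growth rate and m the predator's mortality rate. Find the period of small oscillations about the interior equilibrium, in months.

Here r = 0.862 and m = 0.126, so r·m = 0.109.
ω = √0.109 = 0.33 per month, hence T = 2π/ω ≈ 19.1 months.

T ≈ 19.1 months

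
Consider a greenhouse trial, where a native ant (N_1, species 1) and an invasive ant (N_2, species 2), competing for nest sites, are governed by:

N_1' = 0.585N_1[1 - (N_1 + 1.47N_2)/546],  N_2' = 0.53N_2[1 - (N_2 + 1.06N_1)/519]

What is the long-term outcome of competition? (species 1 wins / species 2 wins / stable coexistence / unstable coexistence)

Compare the nullcline intercepts: K1/α12 = 546/1.47 = 371 < K2 = 519; K2/α21 = 519/1.06 = 490 < K1 = 546.
Since both are reversed, neither can invade when rare; the interior point is a saddle.

unstable coexistence (outcome depends on initial conditions)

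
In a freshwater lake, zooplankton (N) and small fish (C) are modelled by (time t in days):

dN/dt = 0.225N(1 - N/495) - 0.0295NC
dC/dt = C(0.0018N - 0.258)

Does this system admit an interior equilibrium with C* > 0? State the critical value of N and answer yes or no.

Threshold N = 143; K > 143, so yes, the predator persists.

The predator equation gives dC/dt > 0 only when N > 0.258/0.0018 = 143.
Without the predator, N → K = 495. Since 495 > 143, the predator can invade and persist.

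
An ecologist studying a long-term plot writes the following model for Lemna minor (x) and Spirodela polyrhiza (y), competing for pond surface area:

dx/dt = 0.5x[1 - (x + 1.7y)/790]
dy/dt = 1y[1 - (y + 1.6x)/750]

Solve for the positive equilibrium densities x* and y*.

x* ≈ 282, y* ≈ 299

Setting both brackets to zero gives the nullclines x + 1.7y = 790 and 1.6x + y = 750.
Substituting y = 750 - 1.6x into the first: x(1 - 1.7·1.6) = 790 - 1.7·750.
So x* = -485/-1.72 = 282, and then y* = 750 - 1.6·282 = 299.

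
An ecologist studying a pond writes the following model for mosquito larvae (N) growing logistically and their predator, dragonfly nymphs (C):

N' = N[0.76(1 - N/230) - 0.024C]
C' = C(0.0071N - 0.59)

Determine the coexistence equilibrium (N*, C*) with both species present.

From dC/dt = 0 with C > 0: 0.0071N* = 0.59, so N* = 83.1.
Substitute into dN/dt = 0: 0.76(1 - 83.1/230) = 0.024C*.
The bracket is 0.639, giving C* = 0.485/0.024 = 20.2.

N* ≈ 83.1, C* ≈ 20.2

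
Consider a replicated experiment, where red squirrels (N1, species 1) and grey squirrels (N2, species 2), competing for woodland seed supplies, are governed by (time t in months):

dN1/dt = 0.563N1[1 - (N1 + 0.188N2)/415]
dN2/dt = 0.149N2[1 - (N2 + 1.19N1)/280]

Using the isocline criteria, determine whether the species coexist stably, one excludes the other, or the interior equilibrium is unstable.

species 1 excludes species 2

Compare the nullcline intercepts: K1/α12 = 415/0.188 = 2210 > K2 = 280; K2/α21 = 280/1.19 = 235 < K1 = 415.
Since the inequalities point opposite ways, species 1 can invade but species 2 cannot.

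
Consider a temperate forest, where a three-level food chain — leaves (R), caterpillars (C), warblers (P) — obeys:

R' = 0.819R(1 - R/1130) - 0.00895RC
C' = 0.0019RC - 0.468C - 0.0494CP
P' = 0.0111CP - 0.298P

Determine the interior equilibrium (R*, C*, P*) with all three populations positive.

R* ≈ 798, C* ≈ 26.8, P* ≈ 21.2

From dP/dt = 0: 0.0111C* = 0.298, so C* = 26.8.
From dR/dt = 0: 0.819(1 - R*/1130) = 0.00895·26.8, giving R* = 1130·(1 - 0.293) = 798.
From dC/dt = 0: 0.0019·798 - 0.468 = 0.0494P*, so P* = 1.05/0.0494 = 21.2.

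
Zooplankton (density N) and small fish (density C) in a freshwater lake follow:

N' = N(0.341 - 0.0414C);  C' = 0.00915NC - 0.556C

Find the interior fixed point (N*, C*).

Set dC/dt = 0 with C > 0: 0.00915N - 0.556 = 0, so N* = 0.556/0.00915 = 60.8.
Set dN/dt = 0 with N > 0: 0.341 - 0.0414C = 0, so C* = 0.341/0.0414 = 8.24.

N* ≈ 60.8, C* ≈ 8.24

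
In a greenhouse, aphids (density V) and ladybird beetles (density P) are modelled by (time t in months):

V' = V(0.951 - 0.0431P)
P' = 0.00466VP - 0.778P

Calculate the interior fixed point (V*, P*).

V* ≈ 167, P* ≈ 22.1

Set dP/dt = 0 with P > 0: 0.00466V - 0.778 = 0, so V* = 0.778/0.00466 = 167.
Set dV/dt = 0 with V > 0: 0.951 - 0.0431P = 0, so P* = 0.951/0.0431 = 22.1.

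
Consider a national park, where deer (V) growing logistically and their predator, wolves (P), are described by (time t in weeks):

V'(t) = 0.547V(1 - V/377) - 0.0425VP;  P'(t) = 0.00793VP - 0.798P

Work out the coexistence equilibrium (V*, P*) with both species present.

V* ≈ 101, P* ≈ 9.44

From dP/dt = 0 with P > 0: 0.00793V* = 0.798, so V* = 101.
Substitute into dV/dt = 0: 0.547(1 - 101/377) = 0.0425P*.
The bracket is 0.733, giving P* = 0.401/0.0425 = 9.44.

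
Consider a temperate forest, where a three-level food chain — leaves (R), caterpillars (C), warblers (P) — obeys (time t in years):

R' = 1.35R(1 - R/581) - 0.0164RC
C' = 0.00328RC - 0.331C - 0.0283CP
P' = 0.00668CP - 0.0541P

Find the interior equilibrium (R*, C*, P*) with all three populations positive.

R* ≈ 524, C* ≈ 8.1, P* ≈ 49

From dP/dt = 0: 0.00668C* = 0.0541, so C* = 8.1.
From dR/dt = 0: 1.35(1 - R*/581) = 0.0164·8.1, giving R* = 581·(1 - 0.0984) = 524.
From dC/dt = 0: 0.00328·524 - 0.331 = 0.0283P*, so P* = 1.39/0.0283 = 49.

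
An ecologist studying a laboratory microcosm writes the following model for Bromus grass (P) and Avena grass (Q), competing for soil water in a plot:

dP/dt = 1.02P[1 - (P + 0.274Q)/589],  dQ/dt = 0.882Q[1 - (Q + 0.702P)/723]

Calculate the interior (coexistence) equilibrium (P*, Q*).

P* ≈ 484, Q* ≈ 383

Setting both brackets to zero gives the nullclines P + 0.274Q = 589 and 0.702P + Q = 723.
Substituting Q = 723 - 0.702P into the first: P(1 - 0.274·0.702) = 589 - 0.274·723.
So P* = 391/0.808 = 484, and then Q* = 723 - 0.702·484 = 383.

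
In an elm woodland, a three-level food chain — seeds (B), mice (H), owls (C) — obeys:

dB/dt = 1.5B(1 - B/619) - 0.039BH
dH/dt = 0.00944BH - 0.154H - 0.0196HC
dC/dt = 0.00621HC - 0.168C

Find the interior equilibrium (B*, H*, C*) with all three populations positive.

B* ≈ 184, H* ≈ 27.1, C* ≈ 80.6

From dC/dt = 0: 0.00621H* = 0.168, so H* = 27.1.
From dB/dt = 0: 1.5(1 - B*/619) = 0.039·27.1, giving B* = 619·(1 - 0.703) = 184.
From dH/dt = 0: 0.00944·184 - 0.154 = 0.0196C*, so C* = 1.58/0.0196 = 80.6.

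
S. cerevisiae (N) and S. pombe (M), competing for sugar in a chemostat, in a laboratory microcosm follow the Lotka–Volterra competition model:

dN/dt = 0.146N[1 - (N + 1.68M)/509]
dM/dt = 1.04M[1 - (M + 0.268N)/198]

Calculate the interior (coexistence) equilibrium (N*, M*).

Setting both brackets to zero gives the nullclines N + 1.68M = 509 and 0.268N + M = 198.
Substituting M = 198 - 0.268N into the first: N(1 - 1.68·0.268) = 509 - 1.68·198.
So N* = 176/0.55 = 321, and then M* = 198 - 0.268·321 = 112.

N* ≈ 321, M* ≈ 112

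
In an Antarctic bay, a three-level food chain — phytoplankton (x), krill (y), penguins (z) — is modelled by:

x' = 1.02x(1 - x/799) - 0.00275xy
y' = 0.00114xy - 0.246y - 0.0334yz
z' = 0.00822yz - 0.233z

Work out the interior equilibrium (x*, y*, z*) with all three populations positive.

x* ≈ 738, y* ≈ 28.3, z* ≈ 17.8

From dz/dt = 0: 0.00822y* = 0.233, so y* = 28.3.
From dx/dt = 0: 1.02(1 - x*/799) = 0.00275·28.3, giving x* = 799·(1 - 0.0764) = 738.
From dy/dt = 0: 0.00114·738 - 0.246 = 0.0334z*, so z* = 0.595/0.0334 = 17.8.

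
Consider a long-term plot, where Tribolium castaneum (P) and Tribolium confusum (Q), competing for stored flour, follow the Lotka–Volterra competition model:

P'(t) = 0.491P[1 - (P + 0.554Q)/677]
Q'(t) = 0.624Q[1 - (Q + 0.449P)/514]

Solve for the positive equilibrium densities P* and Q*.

P* ≈ 522, Q* ≈ 280

Setting both brackets to zero gives the nullclines P + 0.554Q = 677 and 0.449P + Q = 514.
Substituting Q = 514 - 0.449P into the first: P(1 - 0.554·0.449) = 677 - 0.554·514.
So P* = 392/0.751 = 522, and then Q* = 514 - 0.449·522 = 280.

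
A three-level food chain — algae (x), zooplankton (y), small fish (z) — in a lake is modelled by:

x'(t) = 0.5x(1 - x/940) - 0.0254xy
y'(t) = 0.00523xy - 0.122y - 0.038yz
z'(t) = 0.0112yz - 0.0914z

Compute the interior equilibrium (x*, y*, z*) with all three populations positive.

x* ≈ 550, y* ≈ 8.16, z* ≈ 72.5

From dz/dt = 0: 0.0112y* = 0.0914, so y* = 8.16.
From dx/dt = 0: 0.5(1 - x*/940) = 0.0254·8.16, giving x* = 940·(1 - 0.415) = 550.
From dy/dt = 0: 0.00523·550 - 0.122 = 0.038z*, so z* = 2.76/0.038 = 72.5.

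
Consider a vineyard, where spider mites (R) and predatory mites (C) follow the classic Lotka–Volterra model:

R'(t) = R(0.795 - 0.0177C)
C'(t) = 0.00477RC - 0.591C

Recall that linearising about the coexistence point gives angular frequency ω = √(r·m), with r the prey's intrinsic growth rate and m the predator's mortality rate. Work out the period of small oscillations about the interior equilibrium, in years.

Here r = 0.795 and m = 0.591, so r·m = 0.47.
ω = √0.47 = 0.685 per year, hence T = 2π/ω ≈ 9.17 years.

T ≈ 9.17 years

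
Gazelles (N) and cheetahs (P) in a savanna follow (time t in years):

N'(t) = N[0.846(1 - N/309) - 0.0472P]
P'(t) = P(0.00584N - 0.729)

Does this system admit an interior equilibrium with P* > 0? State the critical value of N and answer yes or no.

Threshold N = 125; K > 125, so yes, the predator persists.

The predator equation gives dP/dt > 0 only when N > 0.729/0.00584 = 125.
Without the predator, N → K = 309. Since 309 > 125, the predator can invade and persist.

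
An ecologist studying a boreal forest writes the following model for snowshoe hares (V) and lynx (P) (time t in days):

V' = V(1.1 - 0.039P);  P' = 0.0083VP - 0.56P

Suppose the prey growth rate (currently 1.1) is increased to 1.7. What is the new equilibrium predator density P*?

P* ≈ 43.6

At the interior fixed point, setting dV/dt = 0 with V > 0 fixes P* = (prey growth rate)/(VP coefficient) — independent of the other coefficients.
With the change, P* = 1.7/0.039 = 43.6; it rises from 28.2.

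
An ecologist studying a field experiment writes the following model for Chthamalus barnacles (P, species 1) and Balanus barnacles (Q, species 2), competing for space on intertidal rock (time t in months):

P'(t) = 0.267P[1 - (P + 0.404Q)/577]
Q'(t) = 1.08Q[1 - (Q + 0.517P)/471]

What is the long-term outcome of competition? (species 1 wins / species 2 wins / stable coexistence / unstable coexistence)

stable coexistence

Compare the nullcline intercepts: K1/α12 = 577/0.404 = 1430 > K2 = 471; K2/α21 = 471/0.517 = 911 > K1 = 577.
Since both inequalities hold, each species can invade when rare, so the interior equilibrium is stable.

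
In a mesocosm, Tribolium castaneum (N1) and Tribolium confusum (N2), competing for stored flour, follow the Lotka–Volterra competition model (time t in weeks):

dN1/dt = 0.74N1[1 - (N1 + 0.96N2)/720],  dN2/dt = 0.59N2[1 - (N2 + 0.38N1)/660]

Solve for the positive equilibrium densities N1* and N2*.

N1* ≈ 136, N2* ≈ 608

Setting both brackets to zero gives the nullclines N1 + 0.96N2 = 720 and 0.38N1 + N2 = 660.
Substituting N2 = 660 - 0.38N1 into the first: N1(1 - 0.96·0.38) = 720 - 0.96·660.
So N1* = 86.4/0.635 = 136, and then N2* = 660 - 0.38·136 = 608.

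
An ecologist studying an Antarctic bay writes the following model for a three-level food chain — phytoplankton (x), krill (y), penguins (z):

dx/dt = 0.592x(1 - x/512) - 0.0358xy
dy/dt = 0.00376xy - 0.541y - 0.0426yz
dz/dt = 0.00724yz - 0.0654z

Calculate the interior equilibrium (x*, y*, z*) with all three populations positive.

From dz/dt = 0: 0.00724y* = 0.0654, so y* = 9.03.
From dx/dt = 0: 0.592(1 - x*/512) = 0.0358·9.03, giving x* = 512·(1 - 0.546) = 232.
From dy/dt = 0: 0.00376·232 - 0.541 = 0.0426z*, so z* = 0.333/0.0426 = 7.81.

x* ≈ 232, y* ≈ 9.03, z* ≈ 7.81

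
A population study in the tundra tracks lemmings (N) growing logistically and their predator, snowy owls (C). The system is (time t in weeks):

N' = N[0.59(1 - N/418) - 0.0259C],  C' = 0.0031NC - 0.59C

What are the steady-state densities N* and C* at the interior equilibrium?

N* ≈ 190, C* ≈ 12.4

From dC/dt = 0 with C > 0: 0.0031N* = 0.59, so N* = 190.
Substitute into dN/dt = 0: 0.59(1 - 190/418) = 0.0259C*.
The bracket is 0.545, giving C* = 0.321/0.0259 = 12.4.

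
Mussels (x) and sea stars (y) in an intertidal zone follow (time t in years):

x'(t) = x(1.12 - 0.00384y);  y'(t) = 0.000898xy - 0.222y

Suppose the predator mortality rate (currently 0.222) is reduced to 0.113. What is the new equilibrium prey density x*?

x* ≈ 126

At the interior fixed point, setting dy/dt = 0 with y > 0 fixes x* = (predator death rate)/(xy coefficient) — independent of the other coefficients.
With the change, x* = 0.113/0.000898 = 126; it falls from 247.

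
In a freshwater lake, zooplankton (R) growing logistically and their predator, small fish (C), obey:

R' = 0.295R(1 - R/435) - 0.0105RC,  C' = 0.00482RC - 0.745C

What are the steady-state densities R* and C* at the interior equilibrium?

R* ≈ 155, C* ≈ 18.1

From dC/dt = 0 with C > 0: 0.00482R* = 0.745, so R* = 155.
Substitute into dR/dt = 0: 0.295(1 - 155/435) = 0.0105C*.
The bracket is 0.645, giving C* = 0.19/0.0105 = 18.1.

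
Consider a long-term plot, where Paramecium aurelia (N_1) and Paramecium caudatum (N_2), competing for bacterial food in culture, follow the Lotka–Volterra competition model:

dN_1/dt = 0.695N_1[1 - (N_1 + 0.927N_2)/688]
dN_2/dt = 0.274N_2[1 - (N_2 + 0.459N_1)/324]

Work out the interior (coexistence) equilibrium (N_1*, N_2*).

Setting both brackets to zero gives the nullclines N_1 + 0.927N_2 = 688 and 0.459N_1 + N_2 = 324.
Substituting N_2 = 324 - 0.459N_1 into the first: N_1(1 - 0.927·0.459) = 688 - 0.927·324.
So N_1* = 388/0.575 = 675, and then N_2* = 324 - 0.459·675 = 14.3.

N_1* ≈ 675, N_2* ≈ 14.3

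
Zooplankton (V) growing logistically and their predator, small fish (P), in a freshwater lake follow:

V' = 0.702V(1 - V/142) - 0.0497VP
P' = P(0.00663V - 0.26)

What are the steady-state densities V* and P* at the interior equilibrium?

From dP/dt = 0 with P > 0: 0.00663V* = 0.26, so V* = 39.2.
Substitute into dV/dt = 0: 0.702(1 - 39.2/142) = 0.0497P*.
The bracket is 0.724, giving P* = 0.508/0.0497 = 10.2.

V* ≈ 39.2, P* ≈ 10.2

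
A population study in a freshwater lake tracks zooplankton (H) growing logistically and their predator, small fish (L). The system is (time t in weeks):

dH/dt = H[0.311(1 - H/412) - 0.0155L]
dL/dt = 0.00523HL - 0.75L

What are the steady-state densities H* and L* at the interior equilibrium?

From dL/dt = 0 with L > 0: 0.00523H* = 0.75, so H* = 143.
Substitute into dH/dt = 0: 0.311(1 - 143/412) = 0.0155L*.
The bracket is 0.652, giving L* = 0.203/0.0155 = 13.1.

H* ≈ 143, L* ≈ 13.1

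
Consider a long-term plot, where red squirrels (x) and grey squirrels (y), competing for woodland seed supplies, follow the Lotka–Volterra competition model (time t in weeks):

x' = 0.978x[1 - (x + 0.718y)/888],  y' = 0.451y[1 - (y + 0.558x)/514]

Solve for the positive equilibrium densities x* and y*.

x* ≈ 866, y* ≈ 30.9

Setting both brackets to zero gives the nullclines x + 0.718y = 888 and 0.558x + y = 514.
Substituting y = 514 - 0.558x into the first: x(1 - 0.718·0.558) = 888 - 0.718·514.
So x* = 519/0.599 = 866, and then y* = 514 - 0.558·866 = 30.9.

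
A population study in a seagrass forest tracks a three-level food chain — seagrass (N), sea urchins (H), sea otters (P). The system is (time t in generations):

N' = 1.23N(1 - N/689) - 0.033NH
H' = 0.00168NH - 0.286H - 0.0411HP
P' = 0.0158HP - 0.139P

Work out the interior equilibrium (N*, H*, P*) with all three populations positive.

From dP/dt = 0: 0.0158H* = 0.139, so H* = 8.8.
From dN/dt = 0: 1.23(1 - N*/689) = 0.033·8.8, giving N* = 689·(1 - 0.236) = 526.
From dH/dt = 0: 0.00168·526 - 0.286 = 0.0411P*, so P* = 0.598/0.0411 = 14.6.

N* ≈ 526, H* ≈ 8.8, P* ≈ 14.6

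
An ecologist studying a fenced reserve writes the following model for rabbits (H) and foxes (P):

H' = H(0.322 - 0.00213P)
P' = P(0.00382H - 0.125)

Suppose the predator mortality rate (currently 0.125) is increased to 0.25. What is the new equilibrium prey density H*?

H* ≈ 65.4

At the interior fixed point, setting dP/dt = 0 with P > 0 fixes H* = (predator death rate)/(HP coefficient) — independent of the other coefficients.
With the change, H* = 0.25/0.00382 = 65.4; it rises from 32.7.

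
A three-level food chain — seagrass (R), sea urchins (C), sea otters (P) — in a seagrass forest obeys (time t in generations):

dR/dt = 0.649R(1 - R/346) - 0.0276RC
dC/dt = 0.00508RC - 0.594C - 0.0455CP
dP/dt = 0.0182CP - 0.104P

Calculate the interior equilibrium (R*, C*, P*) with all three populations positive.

R* ≈ 262, C* ≈ 5.71, P* ≈ 16.2

From dP/dt = 0: 0.0182C* = 0.104, so C* = 5.71.
From dR/dt = 0: 0.649(1 - R*/346) = 0.0276·5.71, giving R* = 346·(1 - 0.243) = 262.
From dC/dt = 0: 0.00508·262 - 0.594 = 0.0455P*, so P* = 0.737/0.0455 = 16.2.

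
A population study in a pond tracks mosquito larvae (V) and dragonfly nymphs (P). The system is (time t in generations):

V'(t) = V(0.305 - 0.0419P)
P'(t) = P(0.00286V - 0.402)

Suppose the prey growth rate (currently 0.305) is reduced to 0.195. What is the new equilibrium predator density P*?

At the interior fixed point, setting dV/dt = 0 with V > 0 fixes P* = (prey growth rate)/(VP coefficient) — independent of the other coefficients.
With the change, P* = 0.195/0.0419 = 4.65; it falls from 7.28.

P* ≈ 4.65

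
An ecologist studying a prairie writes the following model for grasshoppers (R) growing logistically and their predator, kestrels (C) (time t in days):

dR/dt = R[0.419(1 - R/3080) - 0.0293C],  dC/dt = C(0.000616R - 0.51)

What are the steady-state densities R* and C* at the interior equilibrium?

R* ≈ 828, C* ≈ 10.5

From dC/dt = 0 with C > 0: 0.000616R* = 0.51, so R* = 828.
Substitute into dR/dt = 0: 0.419(1 - 828/3080) = 0.0293C*.
The bracket is 0.731, giving C* = 0.306/0.0293 = 10.5.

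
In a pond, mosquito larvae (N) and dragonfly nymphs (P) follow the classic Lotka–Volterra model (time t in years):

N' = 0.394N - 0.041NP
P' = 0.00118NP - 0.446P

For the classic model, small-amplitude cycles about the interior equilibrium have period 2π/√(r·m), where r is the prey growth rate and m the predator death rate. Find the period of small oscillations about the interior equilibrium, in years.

T ≈ 15 years

Here r = 0.394 and m = 0.446, so r·m = 0.176.
ω = √0.176 = 0.419 per year, hence T = 2π/ω ≈ 15 years.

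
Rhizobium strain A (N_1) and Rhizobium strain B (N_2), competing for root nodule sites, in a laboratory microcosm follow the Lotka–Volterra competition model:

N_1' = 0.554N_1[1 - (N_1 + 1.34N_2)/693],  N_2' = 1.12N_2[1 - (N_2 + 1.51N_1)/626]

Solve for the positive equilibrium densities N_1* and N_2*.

Setting both brackets to zero gives the nullclines N_1 + 1.34N_2 = 693 and 1.51N_1 + N_2 = 626.
Substituting N_2 = 626 - 1.51N_1 into the first: N_1(1 - 1.34·1.51) = 693 - 1.34·626.
So N_1* = -146/-1.02 = 143, and then N_2* = 626 - 1.51·143 = 411.

N_1* ≈ 143, N_2* ≈ 411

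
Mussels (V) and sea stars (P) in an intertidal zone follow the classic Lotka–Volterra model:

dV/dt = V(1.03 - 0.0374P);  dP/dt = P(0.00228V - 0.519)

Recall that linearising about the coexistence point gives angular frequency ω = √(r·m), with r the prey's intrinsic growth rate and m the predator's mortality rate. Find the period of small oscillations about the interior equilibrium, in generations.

T ≈ 8.59 generations

Here r = 1.03 and m = 0.519, so r·m = 0.535.
ω = √0.535 = 0.731 per generation, hence T = 2π/ω ≈ 8.59 generations.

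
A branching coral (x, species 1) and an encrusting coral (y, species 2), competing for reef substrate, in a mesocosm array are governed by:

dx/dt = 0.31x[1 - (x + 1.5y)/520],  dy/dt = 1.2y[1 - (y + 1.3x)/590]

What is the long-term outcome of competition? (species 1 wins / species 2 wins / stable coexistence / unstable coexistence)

unstable coexistence (outcome depends on initial conditions)

Compare the nullcline intercepts: K1/α12 = 520/1.5 = 347 < K2 = 590; K2/α21 = 590/1.3 = 454 < K1 = 520.
Since both are reversed, neither can invade when rare; the interior point is a saddle.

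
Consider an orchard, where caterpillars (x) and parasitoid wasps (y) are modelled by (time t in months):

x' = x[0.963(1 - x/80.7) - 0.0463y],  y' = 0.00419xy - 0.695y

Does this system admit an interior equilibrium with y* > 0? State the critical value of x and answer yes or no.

Threshold x = 166; K < 166, so no, the predator goes extinct.

The predator equation gives dy/dt > 0 only when x > 0.695/0.00419 = 166.
Without the predator, x → K = 80.7. Since 80.7 < 166, the predator cannot invade.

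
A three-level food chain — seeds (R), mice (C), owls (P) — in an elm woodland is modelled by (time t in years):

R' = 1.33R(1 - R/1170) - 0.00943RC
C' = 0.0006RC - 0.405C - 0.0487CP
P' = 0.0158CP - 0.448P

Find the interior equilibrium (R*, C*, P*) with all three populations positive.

From dP/dt = 0: 0.0158C* = 0.448, so C* = 28.4.
From dR/dt = 0: 1.33(1 - R*/1170) = 0.00943·28.4, giving R* = 1170·(1 - 0.201) = 935.
From dC/dt = 0: 0.0006·935 - 0.405 = 0.0487P*, so P* = 0.156/0.0487 = 3.2.

R* ≈ 935, C* ≈ 28.4, P* ≈ 3.2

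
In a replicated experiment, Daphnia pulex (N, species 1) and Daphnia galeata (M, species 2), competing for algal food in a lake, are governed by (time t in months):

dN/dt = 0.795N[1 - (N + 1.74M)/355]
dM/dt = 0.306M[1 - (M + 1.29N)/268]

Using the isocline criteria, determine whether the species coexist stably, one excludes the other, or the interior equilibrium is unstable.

unstable coexistence (outcome depends on initial conditions)

Compare the nullcline intercepts: K1/α12 = 355/1.74 = 204 < K2 = 268; K2/α21 = 268/1.29 = 208 < K1 = 355.
Since both are reversed, neither can invade when rare; the interior point is a saddle.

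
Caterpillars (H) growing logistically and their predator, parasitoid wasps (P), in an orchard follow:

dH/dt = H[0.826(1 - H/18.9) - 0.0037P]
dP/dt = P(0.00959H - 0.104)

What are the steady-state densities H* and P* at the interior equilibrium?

H* ≈ 10.8, P* ≈ 95.1

From dP/dt = 0 with P > 0: 0.00959H* = 0.104, so H* = 10.8.
Substitute into dH/dt = 0: 0.826(1 - 10.8/18.9) = 0.0037P*.
The bracket is 0.426, giving P* = 0.352/0.0037 = 95.1.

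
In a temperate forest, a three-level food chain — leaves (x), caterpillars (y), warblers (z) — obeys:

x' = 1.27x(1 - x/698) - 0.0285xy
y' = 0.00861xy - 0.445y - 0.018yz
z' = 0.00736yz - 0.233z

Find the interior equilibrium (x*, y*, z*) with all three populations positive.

x* ≈ 202, y* ≈ 31.7, z* ≈ 72

From dz/dt = 0: 0.00736y* = 0.233, so y* = 31.7.
From dx/dt = 0: 1.27(1 - x*/698) = 0.0285·31.7, giving x* = 698·(1 - 0.71) = 202.
From dy/dt = 0: 0.00861·202 - 0.445 = 0.018z*, so z* = 1.3/0.018 = 72.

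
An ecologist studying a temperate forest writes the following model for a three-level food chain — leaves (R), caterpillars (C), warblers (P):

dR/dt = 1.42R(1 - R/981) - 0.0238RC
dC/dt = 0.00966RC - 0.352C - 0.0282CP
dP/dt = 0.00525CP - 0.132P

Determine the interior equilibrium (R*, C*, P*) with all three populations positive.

From dP/dt = 0: 0.00525C* = 0.132, so C* = 25.1.
From dR/dt = 0: 1.42(1 - R*/981) = 0.0238·25.1, giving R* = 981·(1 - 0.421) = 568.
From dC/dt = 0: 0.00966·568 - 0.352 = 0.0282P*, so P* = 5.13/0.0282 = 182.

R* ≈ 568, C* ≈ 25.1, P* ≈ 182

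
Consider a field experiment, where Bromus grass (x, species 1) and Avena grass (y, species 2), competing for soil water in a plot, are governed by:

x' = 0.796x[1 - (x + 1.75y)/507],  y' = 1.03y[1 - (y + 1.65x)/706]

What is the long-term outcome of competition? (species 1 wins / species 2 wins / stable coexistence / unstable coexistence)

unstable coexistence (outcome depends on initial conditions)

Compare the nullcline intercepts: K1/α12 = 507/1.75 = 290 < K2 = 706; K2/α21 = 706/1.65 = 428 < K1 = 507.
Since both are reversed, neither can invade when rare; the interior point is a saddle.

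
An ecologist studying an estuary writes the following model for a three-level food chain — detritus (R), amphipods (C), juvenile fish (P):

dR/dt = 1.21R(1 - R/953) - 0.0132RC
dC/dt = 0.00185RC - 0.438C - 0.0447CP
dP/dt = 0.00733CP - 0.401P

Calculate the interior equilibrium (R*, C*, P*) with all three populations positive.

From dP/dt = 0: 0.00733C* = 0.401, so C* = 54.7.
From dR/dt = 0: 1.21(1 - R*/953) = 0.0132·54.7, giving R* = 953·(1 - 0.597) = 384.
From dC/dt = 0: 0.00185·384 - 0.438 = 0.0447P*, so P* = 0.273/0.0447 = 6.1.

R* ≈ 384, C* ≈ 54.7, P* ≈ 6.1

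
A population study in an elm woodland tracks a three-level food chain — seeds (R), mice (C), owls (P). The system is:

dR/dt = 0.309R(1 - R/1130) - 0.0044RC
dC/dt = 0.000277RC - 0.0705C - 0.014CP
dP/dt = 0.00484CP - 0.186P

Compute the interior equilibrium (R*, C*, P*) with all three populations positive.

From dP/dt = 0: 0.00484C* = 0.186, so C* = 38.4.
From dR/dt = 0: 0.309(1 - R*/1130) = 0.0044·38.4, giving R* = 1130·(1 - 0.547) = 512.
From dC/dt = 0: 0.000277·512 - 0.0705 = 0.014P*, so P* = 0.0712/0.014 = 5.09.

R* ≈ 512, C* ≈ 38.4, P* ≈ 5.09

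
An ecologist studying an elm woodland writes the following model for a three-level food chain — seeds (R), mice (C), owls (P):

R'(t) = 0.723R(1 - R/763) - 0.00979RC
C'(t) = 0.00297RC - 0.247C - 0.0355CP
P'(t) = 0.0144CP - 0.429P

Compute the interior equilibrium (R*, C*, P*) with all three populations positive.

From dP/dt = 0: 0.0144C* = 0.429, so C* = 29.8.
From dR/dt = 0: 0.723(1 - R*/763) = 0.00979·29.8, giving R* = 763·(1 - 0.403) = 455.
From dC/dt = 0: 0.00297·455 - 0.247 = 0.0355P*, so P* = 1.1/0.0355 = 31.1.

R* ≈ 455, C* ≈ 29.8, P* ≈ 31.1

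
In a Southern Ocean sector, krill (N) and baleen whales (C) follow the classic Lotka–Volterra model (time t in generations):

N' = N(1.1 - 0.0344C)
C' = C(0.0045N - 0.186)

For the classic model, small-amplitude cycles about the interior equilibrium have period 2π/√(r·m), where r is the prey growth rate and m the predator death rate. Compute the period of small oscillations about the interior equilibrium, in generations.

T ≈ 13.9 generations

Here r = 1.1 and m = 0.186, so r·m = 0.205.
ω = √0.205 = 0.452 per generation, hence T = 2π/ω ≈ 13.9 generations.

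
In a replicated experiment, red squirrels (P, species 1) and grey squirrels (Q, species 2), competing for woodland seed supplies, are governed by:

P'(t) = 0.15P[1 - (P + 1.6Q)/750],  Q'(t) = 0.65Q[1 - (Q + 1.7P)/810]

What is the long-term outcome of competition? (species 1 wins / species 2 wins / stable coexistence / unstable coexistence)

Compare the nullcline intercepts: K1/α12 = 750/1.6 = 469 < K2 = 810; K2/α21 = 810/1.7 = 476 < K1 = 750.
Since both are reversed, neither can invade when rare; the interior point is a saddle.

unstable coexistence (outcome depends on initial conditions)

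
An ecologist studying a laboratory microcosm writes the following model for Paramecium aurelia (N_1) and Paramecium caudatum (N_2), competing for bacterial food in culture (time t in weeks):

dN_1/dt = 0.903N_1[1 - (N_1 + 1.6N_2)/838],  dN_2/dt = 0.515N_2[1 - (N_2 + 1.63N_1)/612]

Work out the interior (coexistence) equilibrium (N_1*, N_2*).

N_1* ≈ 87.8, N_2* ≈ 469

Setting both brackets to zero gives the nullclines N_1 + 1.6N_2 = 838 and 1.63N_1 + N_2 = 612.
Substituting N_2 = 612 - 1.63N_1 into the first: N_1(1 - 1.6·1.63) = 838 - 1.6·612.
So N_1* = -141/-1.61 = 87.8, and then N_2* = 612 - 1.63·87.8 = 469.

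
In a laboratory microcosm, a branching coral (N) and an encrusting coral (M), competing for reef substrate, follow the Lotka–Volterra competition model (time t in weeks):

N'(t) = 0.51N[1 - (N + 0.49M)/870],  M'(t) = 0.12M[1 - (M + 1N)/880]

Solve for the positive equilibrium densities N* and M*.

N* ≈ 860, M* ≈ 19.6

Setting both brackets to zero gives the nullclines N + 0.49M = 870 and 1N + M = 880.
Substituting M = 880 - 1N into the first: N(1 - 0.49·1) = 870 - 0.49·880.
So N* = 439/0.51 = 860, and then M* = 880 - 1·860 = 19.6.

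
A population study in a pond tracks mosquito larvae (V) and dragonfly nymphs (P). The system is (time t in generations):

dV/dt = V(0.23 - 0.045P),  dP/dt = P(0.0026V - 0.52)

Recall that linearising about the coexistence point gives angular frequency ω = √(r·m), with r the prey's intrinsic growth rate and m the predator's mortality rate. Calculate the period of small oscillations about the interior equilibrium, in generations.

T ≈ 18.2 generations

Here r = 0.23 and m = 0.52, so r·m = 0.12.
ω = √0.12 = 0.346 per generation, hence T = 2π/ω ≈ 18.2 generations.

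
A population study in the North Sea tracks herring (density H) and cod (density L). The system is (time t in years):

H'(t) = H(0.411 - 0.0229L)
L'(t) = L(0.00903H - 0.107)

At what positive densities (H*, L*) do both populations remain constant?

Set dL/dt = 0 with L > 0: 0.00903H - 0.107 = 0, so H* = 0.107/0.00903 = 11.8.
Set dH/dt = 0 with H > 0: 0.411 - 0.0229L = 0, so L* = 0.411/0.0229 = 17.9.

H* ≈ 11.8, L* ≈ 17.9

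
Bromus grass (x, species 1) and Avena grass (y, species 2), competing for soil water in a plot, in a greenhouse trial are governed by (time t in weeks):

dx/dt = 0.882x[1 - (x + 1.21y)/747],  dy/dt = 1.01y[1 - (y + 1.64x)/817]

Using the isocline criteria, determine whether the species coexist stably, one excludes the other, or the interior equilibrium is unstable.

Compare the nullcline intercepts: K1/α12 = 747/1.21 = 617 < K2 = 817; K2/α21 = 817/1.64 = 498 < K1 = 747.
Since both are reversed, neither can invade when rare; the interior point is a saddle.

unstable coexistence (outcome depends on initial conditions)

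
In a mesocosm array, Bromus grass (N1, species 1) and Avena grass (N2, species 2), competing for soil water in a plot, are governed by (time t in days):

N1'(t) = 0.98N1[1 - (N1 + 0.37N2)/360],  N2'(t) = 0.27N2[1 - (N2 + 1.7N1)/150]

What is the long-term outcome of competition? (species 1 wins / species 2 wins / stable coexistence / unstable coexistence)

species 1 excludes species 2

Compare the nullcline intercepts: K1/α12 = 360/0.37 = 973 > K2 = 150; K2/α21 = 150/1.7 = 88.2 < K1 = 360.
Since the inequalities point opposite ways, species 1 can invade but species 2 cannot.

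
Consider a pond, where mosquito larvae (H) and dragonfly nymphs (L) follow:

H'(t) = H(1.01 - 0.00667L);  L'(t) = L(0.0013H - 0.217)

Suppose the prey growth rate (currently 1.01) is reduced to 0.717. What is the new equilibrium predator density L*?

At the interior fixed point, setting dH/dt = 0 with H > 0 fixes L* = (prey growth rate)/(HL coefficient) — independent of the other coefficients.
With the change, L* = 0.717/0.00667 = 107; it falls from 151.

L* ≈ 107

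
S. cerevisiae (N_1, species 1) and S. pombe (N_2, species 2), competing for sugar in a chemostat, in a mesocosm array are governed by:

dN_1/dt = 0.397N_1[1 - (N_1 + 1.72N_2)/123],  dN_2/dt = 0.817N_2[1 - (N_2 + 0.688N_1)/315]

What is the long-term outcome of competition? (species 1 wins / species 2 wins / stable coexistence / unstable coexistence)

species 2 excludes species 1

Compare the nullcline intercepts: K1/α12 = 123/1.72 = 71.5 < K2 = 315; K2/α21 = 315/0.688 = 458 > K1 = 123.
Since the inequalities point opposite ways, species 2 can invade but species 1 cannot.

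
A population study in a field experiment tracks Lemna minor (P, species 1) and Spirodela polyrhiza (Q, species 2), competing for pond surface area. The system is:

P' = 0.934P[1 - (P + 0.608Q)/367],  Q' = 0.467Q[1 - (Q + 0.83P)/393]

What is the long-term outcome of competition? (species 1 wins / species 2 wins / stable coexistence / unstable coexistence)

stable coexistence

Compare the nullcline intercepts: K1/α12 = 367/0.608 = 604 > K2 = 393; K2/α21 = 393/0.83 = 473 > K1 = 367.
Since both inequalities hold, each species can invade when rare, so the interior equilibrium is stable.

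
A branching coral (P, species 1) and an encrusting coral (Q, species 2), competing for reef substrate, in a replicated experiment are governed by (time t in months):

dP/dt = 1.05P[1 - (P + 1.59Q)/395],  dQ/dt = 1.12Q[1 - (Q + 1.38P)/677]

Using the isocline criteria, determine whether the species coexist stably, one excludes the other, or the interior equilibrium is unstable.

species 2 excludes species 1

Compare the nullcline intercepts: K1/α12 = 395/1.59 = 248 < K2 = 677; K2/α21 = 677/1.38 = 491 > K1 = 395.
Since the inequalities point opposite ways, species 2 can invade but species 1 cannot.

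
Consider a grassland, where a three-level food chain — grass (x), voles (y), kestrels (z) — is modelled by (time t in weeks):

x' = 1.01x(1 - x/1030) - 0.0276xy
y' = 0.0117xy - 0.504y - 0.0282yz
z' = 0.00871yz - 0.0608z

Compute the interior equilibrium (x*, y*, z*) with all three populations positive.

From dz/dt = 0: 0.00871y* = 0.0608, so y* = 6.98.
From dx/dt = 0: 1.01(1 - x*/1030) = 0.0276·6.98, giving x* = 1030·(1 - 0.191) = 834.
From dy/dt = 0: 0.0117·834 - 0.504 = 0.0282z*, so z* = 9.25/0.0282 = 328.

x* ≈ 834, y* ≈ 6.98, z* ≈ 328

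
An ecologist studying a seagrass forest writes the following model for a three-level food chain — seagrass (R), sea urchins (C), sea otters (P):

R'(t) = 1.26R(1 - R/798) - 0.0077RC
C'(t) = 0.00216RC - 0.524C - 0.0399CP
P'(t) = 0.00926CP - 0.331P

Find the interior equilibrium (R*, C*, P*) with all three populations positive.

From dP/dt = 0: 0.00926C* = 0.331, so C* = 35.7.
From dR/dt = 0: 1.26(1 - R*/798) = 0.0077·35.7, giving R* = 798·(1 - 0.218) = 624.
From dC/dt = 0: 0.00216·624 - 0.524 = 0.0399P*, so P* = 0.823/0.0399 = 20.6.

R* ≈ 624, C* ≈ 35.7, P* ≈ 20.6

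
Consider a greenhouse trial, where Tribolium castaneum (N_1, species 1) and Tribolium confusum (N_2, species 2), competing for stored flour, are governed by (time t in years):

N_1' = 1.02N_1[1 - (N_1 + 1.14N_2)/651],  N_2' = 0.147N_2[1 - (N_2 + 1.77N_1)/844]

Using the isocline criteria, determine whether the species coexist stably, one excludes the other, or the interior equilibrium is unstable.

unstable coexistence (outcome depends on initial conditions)

Compare the nullcline intercepts: K1/α12 = 651/1.14 = 571 < K2 = 844; K2/α21 = 844/1.77 = 477 < K1 = 651.
Since both are reversed, neither can invade when rare; the interior point is a saddle.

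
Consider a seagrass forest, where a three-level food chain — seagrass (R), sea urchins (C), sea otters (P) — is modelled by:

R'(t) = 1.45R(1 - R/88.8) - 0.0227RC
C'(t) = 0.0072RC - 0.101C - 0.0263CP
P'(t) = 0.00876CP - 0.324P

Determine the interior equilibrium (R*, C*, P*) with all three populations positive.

From dP/dt = 0: 0.00876C* = 0.324, so C* = 37.
From dR/dt = 0: 1.45(1 - R*/88.8) = 0.0227·37, giving R* = 88.8·(1 - 0.579) = 37.4.
From dC/dt = 0: 0.0072·37.4 - 0.101 = 0.0263P*, so P* = 0.168/0.0263 = 6.39.

R* ≈ 37.4, C* ≈ 37, P* ≈ 6.39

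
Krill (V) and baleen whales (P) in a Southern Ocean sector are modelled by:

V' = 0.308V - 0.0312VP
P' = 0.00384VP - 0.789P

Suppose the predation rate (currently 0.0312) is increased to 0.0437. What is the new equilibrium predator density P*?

P* ≈ 7.05

At the interior fixed point, setting dV/dt = 0 with V > 0 fixes P* = (prey growth rate)/(VP coefficient) — independent of the other coefficients.
With the change, P* = 0.308/0.0437 = 7.05; it falls from 9.87.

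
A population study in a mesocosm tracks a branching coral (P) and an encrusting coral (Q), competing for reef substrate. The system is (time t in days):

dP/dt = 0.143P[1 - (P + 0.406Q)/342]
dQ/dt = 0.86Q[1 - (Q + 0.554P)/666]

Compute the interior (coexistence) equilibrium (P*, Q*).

Setting both brackets to zero gives the nullclines P + 0.406Q = 342 and 0.554P + Q = 666.
Substituting Q = 666 - 0.554P into the first: P(1 - 0.406·0.554) = 342 - 0.406·666.
So P* = 71.6/0.775 = 92.4, and then Q* = 666 - 0.554·92.4 = 615.

P* ≈ 92.4, Q* ≈ 615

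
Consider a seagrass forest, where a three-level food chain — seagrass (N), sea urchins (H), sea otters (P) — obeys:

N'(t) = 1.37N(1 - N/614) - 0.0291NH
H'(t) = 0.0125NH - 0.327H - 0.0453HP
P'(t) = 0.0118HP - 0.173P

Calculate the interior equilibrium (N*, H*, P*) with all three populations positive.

From dP/dt = 0: 0.0118H* = 0.173, so H* = 14.7.
From dN/dt = 0: 1.37(1 - N*/614) = 0.0291·14.7, giving N* = 614·(1 - 0.311) = 423.
From dH/dt = 0: 0.0125·423 - 0.327 = 0.0453P*, so P* = 4.96/0.0453 = 109.

N* ≈ 423, H* ≈ 14.7, P* ≈ 109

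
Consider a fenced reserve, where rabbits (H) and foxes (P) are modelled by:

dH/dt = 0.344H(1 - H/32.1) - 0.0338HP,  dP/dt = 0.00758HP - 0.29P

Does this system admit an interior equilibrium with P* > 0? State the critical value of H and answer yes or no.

The predator equation gives dP/dt > 0 only when H > 0.29/0.00758 = 38.3.
Without the predator, H → K = 32.1. Since 32.1 < 38.3, the predator cannot invade.

Threshold H = 38.3; K < 38.3, so no, the predator goes extinct.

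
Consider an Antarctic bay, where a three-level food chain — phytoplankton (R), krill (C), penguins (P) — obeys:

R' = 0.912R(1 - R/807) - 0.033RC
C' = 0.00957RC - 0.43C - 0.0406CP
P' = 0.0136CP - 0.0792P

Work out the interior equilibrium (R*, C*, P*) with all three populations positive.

R* ≈ 637, C* ≈ 5.82, P* ≈ 140

From dP/dt = 0: 0.0136C* = 0.0792, so C* = 5.82.
From dR/dt = 0: 0.912(1 - R*/807) = 0.033·5.82, giving R* = 807·(1 - 0.211) = 637.
From dC/dt = 0: 0.00957·637 - 0.43 = 0.0406P*, so P* = 5.67/0.0406 = 140.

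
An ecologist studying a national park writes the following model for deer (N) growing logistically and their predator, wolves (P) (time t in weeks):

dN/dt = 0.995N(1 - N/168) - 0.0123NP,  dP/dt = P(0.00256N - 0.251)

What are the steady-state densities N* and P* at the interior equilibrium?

N* ≈ 98, P* ≈ 33.7

From dP/dt = 0 with P > 0: 0.00256N* = 0.251, so N* = 98.
Substitute into dN/dt = 0: 0.995(1 - 98/168) = 0.0123P*.
The bracket is 0.416, giving P* = 0.414/0.0123 = 33.7.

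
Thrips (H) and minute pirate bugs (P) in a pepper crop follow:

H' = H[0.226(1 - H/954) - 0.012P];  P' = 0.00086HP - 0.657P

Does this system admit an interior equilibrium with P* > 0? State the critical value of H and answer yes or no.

Threshold H = 764; K > 764, so yes, the predator persists.

The predator equation gives dP/dt > 0 only when H > 0.657/0.00086 = 764.
Without the predator, H → K = 954. Since 954 > 764, the predator can invade and persist.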